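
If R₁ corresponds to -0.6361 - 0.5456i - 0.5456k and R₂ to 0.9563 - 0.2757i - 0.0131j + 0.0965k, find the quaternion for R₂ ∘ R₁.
-0.7061 - 0.3392i - 0.1947j - 0.5903k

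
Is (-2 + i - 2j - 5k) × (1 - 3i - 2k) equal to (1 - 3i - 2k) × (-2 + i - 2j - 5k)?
No: pq = -9 + 11i + 15j - 7k ≠ -9 + 3i - 19j + 5k = qp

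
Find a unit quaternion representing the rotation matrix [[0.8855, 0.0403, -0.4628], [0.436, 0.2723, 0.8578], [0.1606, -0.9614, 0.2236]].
0.7716 - 0.5894i - 0.202j + 0.1282k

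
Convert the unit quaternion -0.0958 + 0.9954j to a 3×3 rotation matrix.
[[-0.9816, 0, -0.1907], [0, 1, 0], [0.1907, 0, -0.9816]]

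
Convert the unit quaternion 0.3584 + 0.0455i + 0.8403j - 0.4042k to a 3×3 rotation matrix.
[[-0.739, 0.3662, 0.5655], [-0.2133, 0.6691, -0.7119], [-0.6391, -0.6467, -0.4163]]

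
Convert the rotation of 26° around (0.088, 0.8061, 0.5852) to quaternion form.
0.9744 + 0.0198i + 0.1813j + 0.1316k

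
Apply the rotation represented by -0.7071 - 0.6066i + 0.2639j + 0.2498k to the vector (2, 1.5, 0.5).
(1.183, -1.501, 1.687)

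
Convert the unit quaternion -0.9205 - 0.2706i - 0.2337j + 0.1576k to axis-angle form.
axis = (-0.6925, -0.5981, 0.4033), θ = 314°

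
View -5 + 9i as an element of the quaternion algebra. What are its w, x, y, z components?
-5 + 9i + 0j + 0k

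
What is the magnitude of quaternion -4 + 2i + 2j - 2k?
√28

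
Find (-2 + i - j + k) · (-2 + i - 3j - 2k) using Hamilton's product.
2 + i + 11j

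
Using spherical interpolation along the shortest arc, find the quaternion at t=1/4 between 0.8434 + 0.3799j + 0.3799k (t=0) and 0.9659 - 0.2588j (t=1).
0.9272 + 0.2268j + 0.298k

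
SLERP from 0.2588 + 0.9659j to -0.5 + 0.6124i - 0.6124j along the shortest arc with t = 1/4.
0.3401 - 0.1681i + 0.9252j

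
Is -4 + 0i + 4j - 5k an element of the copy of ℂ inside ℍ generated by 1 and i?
No. The quaternion -4 + 4j - 5k has j-coefficient y = 4 and k-coefficient z = -5, not both zero, so it does not lie in the complex subalgebra spanned by 1 and i.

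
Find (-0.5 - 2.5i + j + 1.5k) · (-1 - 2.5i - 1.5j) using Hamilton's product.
-4.25 + 6i - 4j + 4.75k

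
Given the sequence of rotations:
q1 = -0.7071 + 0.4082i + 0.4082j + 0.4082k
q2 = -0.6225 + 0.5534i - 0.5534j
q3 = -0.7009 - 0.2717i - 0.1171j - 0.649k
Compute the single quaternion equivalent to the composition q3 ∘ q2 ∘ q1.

q2 · q1 = 0.4402 - 0.8713i - 0.0887j + 0.1977k
q3 · q2 · q1 = -0.4273 + 0.4104i + 0.6298j - 0.5022k
-0.4273 + 0.4104i + 0.6298j - 0.5022k


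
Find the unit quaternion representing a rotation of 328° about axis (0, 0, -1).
-0.9613 - 0.2756k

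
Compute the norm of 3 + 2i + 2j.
√17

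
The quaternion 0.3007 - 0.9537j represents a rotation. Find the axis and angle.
axis = (0, -1, 0), θ = 145°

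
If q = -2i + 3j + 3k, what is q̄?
2i - 3j - 3k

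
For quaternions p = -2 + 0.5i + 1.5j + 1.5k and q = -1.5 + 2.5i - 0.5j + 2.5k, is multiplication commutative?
No: pq = -1.25 - 1.25i + 1.25j - 11.25k ≠ -1.25 - 10.25i - 3.75j - 3.25k = qp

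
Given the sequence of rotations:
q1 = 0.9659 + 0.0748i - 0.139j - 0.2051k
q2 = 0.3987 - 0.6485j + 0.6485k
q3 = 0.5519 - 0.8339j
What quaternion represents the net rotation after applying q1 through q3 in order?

q2 · q1 = 0.428 + 0.253i - 0.6333j + 0.5931k
q3 · q2 · q1 = -0.2919 - 0.355i - 0.7064j + 0.5383k
-0.2919 - 0.355i - 0.7064j + 0.5383k


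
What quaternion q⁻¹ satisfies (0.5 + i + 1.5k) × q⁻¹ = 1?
0.1429 - 0.2857i - 0.4286k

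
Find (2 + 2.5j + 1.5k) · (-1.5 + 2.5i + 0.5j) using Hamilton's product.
-4.25 + 4.25i + j - 8.5k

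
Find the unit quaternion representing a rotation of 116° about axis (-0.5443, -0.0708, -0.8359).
0.5299 - 0.4616i - 0.06j - 0.7089k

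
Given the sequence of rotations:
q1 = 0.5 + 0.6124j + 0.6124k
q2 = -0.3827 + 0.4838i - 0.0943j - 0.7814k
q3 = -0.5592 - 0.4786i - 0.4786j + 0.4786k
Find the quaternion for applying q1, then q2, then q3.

q2 · q1 = 0.3449 + 0.6627i - 0.5778j - 0.3288k
q3 · q2 · q1 = 0.0051 - 0.1018i + 0.3178j + 0.9426k
0.0051 - 0.1018i + 0.3178j + 0.9426k


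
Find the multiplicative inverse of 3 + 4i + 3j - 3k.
0.0698 - 0.093i - 0.0698j + 0.0698k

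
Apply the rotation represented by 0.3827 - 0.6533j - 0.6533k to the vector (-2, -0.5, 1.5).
(0.414, 2.207, -1.207)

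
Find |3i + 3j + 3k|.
√27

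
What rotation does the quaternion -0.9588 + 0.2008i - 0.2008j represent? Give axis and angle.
axis = (√2/2, -√2/2, 0), θ = 327°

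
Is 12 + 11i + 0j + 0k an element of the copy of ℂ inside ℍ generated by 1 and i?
Yes. The quaternion 12 + 11i has j- and k-coefficients y = z = 0, so it lies in the complex subalgebra spanned by 1 and i.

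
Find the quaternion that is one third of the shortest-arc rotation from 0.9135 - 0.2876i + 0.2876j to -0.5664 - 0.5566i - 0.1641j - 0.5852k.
0.9275 + 0.0096i + 0.2862j + 0.2402k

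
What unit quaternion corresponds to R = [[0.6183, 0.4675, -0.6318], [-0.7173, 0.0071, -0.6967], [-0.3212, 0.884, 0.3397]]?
0.7009 + 0.5638i - 0.1108j - 0.4226k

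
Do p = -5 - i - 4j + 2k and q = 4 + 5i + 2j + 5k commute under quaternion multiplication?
No: pq = -17 - 53i - 11j + k ≠ -17 - 5i - 41j - 35k = qp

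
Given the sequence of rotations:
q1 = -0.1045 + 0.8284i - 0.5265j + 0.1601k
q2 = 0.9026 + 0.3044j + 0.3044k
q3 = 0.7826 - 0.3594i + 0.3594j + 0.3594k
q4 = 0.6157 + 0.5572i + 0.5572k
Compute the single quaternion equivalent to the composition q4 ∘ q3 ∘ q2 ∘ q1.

q2 · q1 = 0.0172 + 0.9567i - 0.2549j - 0.1395k
q3 · q2 · q1 = 0.499 + 0.784i + 0.1004j - 0.3552k
q4 · q3 · q2 · q1 = 0.0683 + 0.7048i + 0.6966j + 0.1153k
0.0683 + 0.7048i + 0.6966j + 0.1153k


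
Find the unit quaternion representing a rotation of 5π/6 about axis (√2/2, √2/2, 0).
0.2588 + 0.683i + 0.683j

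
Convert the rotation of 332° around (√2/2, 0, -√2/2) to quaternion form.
-0.9703 + 0.1711i - 0.1711k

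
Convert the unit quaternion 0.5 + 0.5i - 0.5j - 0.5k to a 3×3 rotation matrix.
[[0, 0, -1], [-1, 0, 0], [0, 1, 0]]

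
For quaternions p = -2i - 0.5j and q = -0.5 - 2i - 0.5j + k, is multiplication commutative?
No: pq = -4.25 + 0.5i + 2.25j ≠ -4.25 + 1.5i - 1.75j = qp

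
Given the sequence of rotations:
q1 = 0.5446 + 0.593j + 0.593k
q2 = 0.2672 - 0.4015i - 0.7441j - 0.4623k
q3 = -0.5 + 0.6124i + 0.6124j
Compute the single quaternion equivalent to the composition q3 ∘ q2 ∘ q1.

q2 · q1 = 0.8609 - 0.3858i - 0.0087j - 0.3314k
q3 · q2 · q1 = -0.1889 + 0.5172i + 0.7345j + 0.3966k
-0.1889 + 0.5172i + 0.7345j + 0.3966k


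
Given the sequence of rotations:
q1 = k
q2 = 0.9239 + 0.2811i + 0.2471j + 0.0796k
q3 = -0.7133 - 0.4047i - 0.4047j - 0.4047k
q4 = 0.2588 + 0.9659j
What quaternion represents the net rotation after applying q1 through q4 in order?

q2 · q1 = -0.0796 + 0.2471i - 0.2811j + 0.9239k
q3 · q2 · q1 = 0.4169 - 0.6317i + 0.5066j - 0.413k
q4 · q3 · q2 · q1 = -0.3814 - 0.5624i + 0.5338j + 0.5033k
-0.3814 - 0.5624i + 0.5338j + 0.5033k


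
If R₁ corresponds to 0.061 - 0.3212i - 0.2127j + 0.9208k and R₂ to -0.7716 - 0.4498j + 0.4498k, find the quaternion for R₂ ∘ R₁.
-0.5569 - 0.0707i - 0.0078j - 0.8275k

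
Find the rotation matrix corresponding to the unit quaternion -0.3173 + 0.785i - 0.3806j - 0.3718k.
[[0.4338, -0.8335, -0.3422], [-0.3616, -0.5089, 0.7812], [-0.8253, -0.2151, -0.5222]]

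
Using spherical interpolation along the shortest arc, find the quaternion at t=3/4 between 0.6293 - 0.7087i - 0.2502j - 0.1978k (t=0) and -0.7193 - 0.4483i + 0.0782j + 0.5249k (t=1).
0.8287 + 0.15i - 0.1506j - 0.5177k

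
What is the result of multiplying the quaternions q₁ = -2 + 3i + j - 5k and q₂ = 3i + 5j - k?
-19 + 18i - 22j + 14k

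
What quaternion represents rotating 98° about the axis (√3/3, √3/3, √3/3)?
0.6561 + 0.4357i + 0.4357j + 0.4357k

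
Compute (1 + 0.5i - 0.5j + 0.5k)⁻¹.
0.5714 - 0.2857i + 0.2857j - 0.2857k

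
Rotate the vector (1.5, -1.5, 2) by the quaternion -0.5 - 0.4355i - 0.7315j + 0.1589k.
(-0.189, -1.474, -2.508)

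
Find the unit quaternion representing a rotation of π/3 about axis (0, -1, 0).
0.866 - 0.5j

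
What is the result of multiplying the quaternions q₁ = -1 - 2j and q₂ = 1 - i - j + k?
-3 - i - j - 3k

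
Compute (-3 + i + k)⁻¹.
-0.2727 - 0.0909i - 0.0909k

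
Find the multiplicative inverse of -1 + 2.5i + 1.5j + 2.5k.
-0.0635 - 0.1587i - 0.0952j - 0.1587k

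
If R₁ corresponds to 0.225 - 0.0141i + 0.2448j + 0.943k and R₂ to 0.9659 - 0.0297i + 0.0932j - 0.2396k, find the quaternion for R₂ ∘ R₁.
0.42 + 0.1262i + 0.2888j + 0.851k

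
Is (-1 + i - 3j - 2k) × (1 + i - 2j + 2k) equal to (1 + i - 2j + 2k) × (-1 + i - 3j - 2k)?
No: pq = -4 - 10i - 5j - 3k ≠ -4 + 10i + 3j - 5k = qp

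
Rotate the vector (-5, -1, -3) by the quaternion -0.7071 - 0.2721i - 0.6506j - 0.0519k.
(-3.866, -2.032, 3.991)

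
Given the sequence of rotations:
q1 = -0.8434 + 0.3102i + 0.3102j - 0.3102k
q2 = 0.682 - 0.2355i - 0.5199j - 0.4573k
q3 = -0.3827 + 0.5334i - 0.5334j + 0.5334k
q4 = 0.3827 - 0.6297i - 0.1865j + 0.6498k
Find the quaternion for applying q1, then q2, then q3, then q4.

q2 · q1 = -0.4827 + 0.7133i + 0.4351j + 0.2624k
q3 · q2 · q1 = -0.1036 - 0.9025i + 0.3315j + 0.2547k
q4 · q3 · q2 · q1 = -0.7116 - 0.5431i - 0.2799j - 0.3469k
-0.7116 - 0.5431i - 0.2799j - 0.3469k


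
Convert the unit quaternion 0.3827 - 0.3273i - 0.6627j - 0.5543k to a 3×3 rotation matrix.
[[-0.4928, 0.8581, -0.1444], [0.0095, 0.1713, 0.9852], [0.8701, 0.4842, -0.0926]]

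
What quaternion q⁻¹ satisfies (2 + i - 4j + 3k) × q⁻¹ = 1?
0.0667 - 0.0333i + 0.1333j - 0.1k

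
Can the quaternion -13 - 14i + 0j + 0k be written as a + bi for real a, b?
Yes. The quaternion -13 - 14i has j- and k-coefficients y = z = 0, so it lies in the complex subalgebra spanned by 1 and i.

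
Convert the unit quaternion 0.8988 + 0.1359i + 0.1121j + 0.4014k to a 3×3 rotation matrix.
[[0.6526, -0.6911, 0.3106], [0.752, 0.6408, -0.1543], [-0.0924, 0.3343, 0.9379]]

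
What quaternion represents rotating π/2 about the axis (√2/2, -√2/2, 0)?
0.7071 + 0.5i - 0.5j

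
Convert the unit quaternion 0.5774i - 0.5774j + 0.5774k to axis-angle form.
axis = (√3/3, -√3/3, √3/3), θ = π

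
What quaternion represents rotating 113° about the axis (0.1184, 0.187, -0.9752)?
0.5519 + 0.0987i + 0.1559j - 0.8132k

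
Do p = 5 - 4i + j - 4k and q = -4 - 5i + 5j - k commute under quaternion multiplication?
No: pq = -49 + 10i + 37j - 4k ≠ -49 - 28i + 5j + 26k = qp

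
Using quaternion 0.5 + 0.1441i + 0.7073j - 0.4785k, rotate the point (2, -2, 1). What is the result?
(-1.712, -2.371, -0.667)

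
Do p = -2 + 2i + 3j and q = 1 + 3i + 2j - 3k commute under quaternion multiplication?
No: pq = -14 - 13i + 5j + k ≠ -14 + 5i - 7j + 11k = qp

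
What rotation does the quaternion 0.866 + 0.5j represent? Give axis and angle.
axis = (0, 1, 0), θ = π/3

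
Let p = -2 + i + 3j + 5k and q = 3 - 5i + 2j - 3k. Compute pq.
8 - 6i - 17j + 38k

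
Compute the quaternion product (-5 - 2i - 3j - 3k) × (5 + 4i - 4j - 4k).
-41 - 30i - 15j + 25k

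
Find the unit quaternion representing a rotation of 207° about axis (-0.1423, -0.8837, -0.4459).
-0.2334 - 0.1384i - 0.8593j - 0.4336k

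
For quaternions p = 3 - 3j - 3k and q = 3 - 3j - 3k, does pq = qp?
Yes: pq = qp = -9 - 18j - 18k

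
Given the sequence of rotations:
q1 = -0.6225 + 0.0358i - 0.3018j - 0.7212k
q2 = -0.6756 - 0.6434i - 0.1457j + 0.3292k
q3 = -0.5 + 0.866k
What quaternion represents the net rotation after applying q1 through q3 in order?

q2 · q1 = 0.637 + 0.5808i - 0.1576j + 0.4817k
q3 · q2 · q1 = -0.7357 - 0.1539i + 0.5818j + 0.3108k
-0.7357 - 0.1539i + 0.5818j + 0.3108k


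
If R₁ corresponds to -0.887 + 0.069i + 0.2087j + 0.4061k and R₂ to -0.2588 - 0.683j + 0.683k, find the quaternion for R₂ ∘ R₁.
0.0947 - 0.4378i + 0.5989j - 0.6638k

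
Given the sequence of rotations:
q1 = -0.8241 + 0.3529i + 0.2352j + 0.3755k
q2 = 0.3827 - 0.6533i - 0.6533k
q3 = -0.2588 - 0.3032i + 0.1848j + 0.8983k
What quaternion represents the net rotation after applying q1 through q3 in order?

q2 · q1 = 0.1605 + 0.8271i + 0.1048j + 0.5284k
q3 · q2 · q1 = -0.2848 - 0.2592i + 0.9057j - 0.1772k
-0.2848 - 0.2592i + 0.9057j - 0.1772k


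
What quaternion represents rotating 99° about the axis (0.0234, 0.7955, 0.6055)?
0.6494 + 0.0178i + 0.6049j + 0.4604k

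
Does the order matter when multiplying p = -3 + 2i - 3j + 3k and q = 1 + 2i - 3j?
Yes: pq = -16 + 5i + 12j + 3k ≠ -16 - 13i + 3k = qp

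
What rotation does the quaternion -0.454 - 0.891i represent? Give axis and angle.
axis = (-1, 0, 0), θ = 234°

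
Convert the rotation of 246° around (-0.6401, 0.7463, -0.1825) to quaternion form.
-0.5446 - 0.5368i + 0.6259j - 0.1531k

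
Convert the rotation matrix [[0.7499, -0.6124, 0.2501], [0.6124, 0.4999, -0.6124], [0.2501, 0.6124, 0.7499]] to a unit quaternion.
0.866 + 0.3536i + 0.3536k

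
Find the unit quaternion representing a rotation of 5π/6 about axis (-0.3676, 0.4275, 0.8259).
0.2588 - 0.3551i + 0.4129j + 0.7978k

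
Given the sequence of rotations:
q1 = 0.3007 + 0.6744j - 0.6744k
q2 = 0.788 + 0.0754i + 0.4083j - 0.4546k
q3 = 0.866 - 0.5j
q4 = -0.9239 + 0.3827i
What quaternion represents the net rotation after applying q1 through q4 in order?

q2 · q1 = -0.345 + 0.0539i + 0.7051j - 0.6173k
q3 · q2 · q1 = 0.0538 + 0.3553i + 0.7831j - 0.5076k
q4 · q3 · q2 · q1 = -0.1857 - 0.3077i - 0.5292j + 0.7687k
-0.1857 - 0.3077i - 0.5292j + 0.7687k


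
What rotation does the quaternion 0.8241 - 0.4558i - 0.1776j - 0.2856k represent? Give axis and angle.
axis = (-0.8047, -0.3135, -0.5042), θ = 69°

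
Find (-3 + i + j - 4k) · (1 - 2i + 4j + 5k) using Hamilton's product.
15 + 28i - 8j - 13k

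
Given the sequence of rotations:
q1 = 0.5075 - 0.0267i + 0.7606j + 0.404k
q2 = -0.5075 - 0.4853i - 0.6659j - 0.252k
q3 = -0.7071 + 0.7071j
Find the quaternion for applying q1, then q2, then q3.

q2 · q1 = 0.3378 - 0.3101i - 0.5212j - 0.7198k
q3 · q2 · q1 = 0.1297 - 0.2897i + 0.6074j + 0.7282k
0.1297 - 0.2897i + 0.6074j + 0.7282k


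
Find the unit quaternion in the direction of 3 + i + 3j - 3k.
0.5669 + 0.189i + 0.5669j - 0.5669k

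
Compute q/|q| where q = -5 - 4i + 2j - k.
-0.7372 - 0.5898i + 0.2949j - 0.1474k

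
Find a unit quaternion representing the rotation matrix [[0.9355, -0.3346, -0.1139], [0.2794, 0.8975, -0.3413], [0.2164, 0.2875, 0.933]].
0.9703 + 0.162i - 0.0851j + 0.1582k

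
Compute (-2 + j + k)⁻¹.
-0.3333 - 0.1667j - 0.1667k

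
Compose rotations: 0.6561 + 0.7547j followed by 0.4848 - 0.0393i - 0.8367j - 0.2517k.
0.9495 + 0.1642i - 0.1831j - 0.1948k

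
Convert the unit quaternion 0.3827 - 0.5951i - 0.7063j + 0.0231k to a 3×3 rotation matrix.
[[0.0012, 0.823, -0.5681], [0.8583, 0.2906, 0.4229], [0.5131, -0.4881, -0.706]]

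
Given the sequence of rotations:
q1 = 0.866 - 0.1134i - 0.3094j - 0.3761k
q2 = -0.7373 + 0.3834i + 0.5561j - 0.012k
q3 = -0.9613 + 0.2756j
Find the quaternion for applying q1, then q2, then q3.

q2 · q1 = -0.4275 + 0.2028i + 0.8553j + 0.2113k
q3 · q2 · q1 = 0.1752 - 0.1367i - 0.94j - 0.259k
0.1752 - 0.1367i - 0.94j - 0.259k


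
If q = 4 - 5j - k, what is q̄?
4 + 5j + k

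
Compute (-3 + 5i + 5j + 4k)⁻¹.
-0.04 - 0.0667i - 0.0667j - 0.0533k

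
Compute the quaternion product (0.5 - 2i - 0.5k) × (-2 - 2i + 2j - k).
-5.5 + 4i - 3.5k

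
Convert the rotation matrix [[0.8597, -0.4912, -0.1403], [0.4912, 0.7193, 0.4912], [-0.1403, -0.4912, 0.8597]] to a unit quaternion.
0.9272 - 0.2649i + 0.2649k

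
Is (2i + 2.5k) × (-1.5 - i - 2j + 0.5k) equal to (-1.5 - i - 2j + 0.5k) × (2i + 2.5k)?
No: pq = 0.75 + 2i - 3.5j - 7.75k ≠ 0.75 - 8i + 3.5j + 0.25k = qp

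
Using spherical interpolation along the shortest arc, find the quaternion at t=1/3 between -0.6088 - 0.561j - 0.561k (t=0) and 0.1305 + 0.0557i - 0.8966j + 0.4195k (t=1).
-0.4345 + 0.0252i - 0.8605j - 0.265k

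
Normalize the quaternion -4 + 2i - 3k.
-0.7428 + 0.3714i - 0.5571k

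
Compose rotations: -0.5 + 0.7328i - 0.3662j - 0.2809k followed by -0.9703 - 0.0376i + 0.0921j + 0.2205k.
0.6084 - 0.6374i + 0.4603j + 0.1086k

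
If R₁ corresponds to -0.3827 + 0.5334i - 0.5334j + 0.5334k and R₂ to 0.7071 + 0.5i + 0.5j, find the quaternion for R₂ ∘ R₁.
-0.2706 + 0.4525i - 0.8352j - 0.1562k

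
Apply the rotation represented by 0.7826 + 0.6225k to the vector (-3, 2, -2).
(-2.624, -2.473, -2)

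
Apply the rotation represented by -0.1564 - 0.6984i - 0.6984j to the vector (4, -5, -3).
(-5.435, 4.435, 0.887)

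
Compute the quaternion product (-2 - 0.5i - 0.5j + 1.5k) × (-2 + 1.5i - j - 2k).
7.25 + 0.5i + 4.25j + 2.25k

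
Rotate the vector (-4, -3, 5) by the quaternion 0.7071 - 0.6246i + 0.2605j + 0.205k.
(-0.713, 4.685, 5.248)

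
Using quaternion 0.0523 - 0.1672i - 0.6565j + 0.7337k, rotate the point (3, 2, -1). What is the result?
(-2.216, 1.57, -2.574)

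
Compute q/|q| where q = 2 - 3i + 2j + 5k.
0.3086 - 0.4629i + 0.3086j + 0.7715k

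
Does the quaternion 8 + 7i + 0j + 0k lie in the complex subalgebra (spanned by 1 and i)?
Yes. The quaternion 8 + 7i has j- and k-coefficients y = z = 0, so it lies in the complex subalgebra spanned by 1 and i.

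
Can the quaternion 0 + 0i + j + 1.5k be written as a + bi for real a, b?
No. The quaternion j + 1.5k has j-coefficient y = 1 and k-coefficient z = 1.5, not both zero, so it does not lie in the complex subalgebra spanned by 1 and i.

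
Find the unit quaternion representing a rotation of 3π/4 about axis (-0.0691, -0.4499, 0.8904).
0.3827 - 0.0638i - 0.4157j + 0.8226k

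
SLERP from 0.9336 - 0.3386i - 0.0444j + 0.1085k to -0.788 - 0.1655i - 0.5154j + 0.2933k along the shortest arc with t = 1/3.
0.9694 - 0.1815i + 0.1622j - 0.0324k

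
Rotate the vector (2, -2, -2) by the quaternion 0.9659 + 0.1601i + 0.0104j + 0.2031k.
(2.442, -0.331, -2.434)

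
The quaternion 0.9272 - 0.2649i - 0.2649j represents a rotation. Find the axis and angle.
axis = (-√2/2, -√2/2, 0), θ = 44°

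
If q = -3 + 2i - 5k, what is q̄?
-3 - 2i + 5k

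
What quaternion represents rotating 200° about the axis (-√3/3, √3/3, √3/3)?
-0.1736 - 0.5686i + 0.5686j + 0.5686k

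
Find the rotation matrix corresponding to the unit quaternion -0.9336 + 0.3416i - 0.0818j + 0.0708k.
[[0.9766, 0.0763, 0.2011], [-0.1881, 0.7566, 0.6263], [-0.1044, -0.6494, 0.7532]]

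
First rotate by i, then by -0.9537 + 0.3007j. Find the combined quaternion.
-0.9537i - 0.3007k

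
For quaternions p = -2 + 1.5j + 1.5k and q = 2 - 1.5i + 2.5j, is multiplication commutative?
No: pq = -7.75 - 0.75i - 4.25j + 5.25k ≠ -7.75 + 6.75i + 0.25j + 0.75k = qp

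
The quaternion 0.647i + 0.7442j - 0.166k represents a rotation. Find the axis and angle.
axis = (0.647, 0.7442, -0.166), θ = π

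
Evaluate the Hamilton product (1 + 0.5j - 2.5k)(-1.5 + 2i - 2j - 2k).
-5.5 - 4i - 7.75j + 0.75k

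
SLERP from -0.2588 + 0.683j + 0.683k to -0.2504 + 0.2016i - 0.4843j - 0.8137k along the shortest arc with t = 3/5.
0.0473 - 0.1259i + 0.5903j + 0.7959k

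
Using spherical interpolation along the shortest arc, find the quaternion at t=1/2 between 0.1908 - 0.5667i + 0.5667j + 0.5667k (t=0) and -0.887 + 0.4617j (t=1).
-0.471 - 0.3834i + 0.6958j + 0.3834k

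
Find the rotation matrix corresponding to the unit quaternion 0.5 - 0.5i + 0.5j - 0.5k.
[[0, 0, 1], [-1, 0, 0], [0, -1, 0]]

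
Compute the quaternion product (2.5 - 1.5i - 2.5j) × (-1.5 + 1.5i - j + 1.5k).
-4 + 2.25i + 3.5j + 9k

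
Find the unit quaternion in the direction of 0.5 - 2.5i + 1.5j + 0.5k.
0.1667 - 0.8333i + 0.5j + 0.1667k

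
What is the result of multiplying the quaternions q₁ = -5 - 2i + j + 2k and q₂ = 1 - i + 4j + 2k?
-15 - 3i - 17j - 15k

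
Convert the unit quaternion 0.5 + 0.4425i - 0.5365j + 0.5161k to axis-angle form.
axis = (0.511, -0.6195, 0.5959), θ = 2π/3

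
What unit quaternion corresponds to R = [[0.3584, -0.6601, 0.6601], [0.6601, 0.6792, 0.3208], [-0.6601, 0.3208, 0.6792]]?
0.8241 + 0.4005j + 0.4005k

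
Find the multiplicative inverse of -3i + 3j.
0.1667i - 0.1667j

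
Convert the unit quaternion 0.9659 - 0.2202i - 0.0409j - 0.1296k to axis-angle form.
axis = (-0.851, -0.1581, -0.5008), θ = π/6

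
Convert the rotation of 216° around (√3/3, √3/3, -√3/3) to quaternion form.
-0.309 + 0.5491i + 0.5491j - 0.5491k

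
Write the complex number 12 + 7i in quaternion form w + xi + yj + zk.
12 + 7i + 0j + 0k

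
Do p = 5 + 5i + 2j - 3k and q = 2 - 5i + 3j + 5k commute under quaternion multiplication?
No: pq = 44 + 4i + 9j + 44k ≠ 44 - 34i + 29j - 6k = qp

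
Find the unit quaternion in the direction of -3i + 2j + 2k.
-0.7276i + 0.4851j + 0.4851k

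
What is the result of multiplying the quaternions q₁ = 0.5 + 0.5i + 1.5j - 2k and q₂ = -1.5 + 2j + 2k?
0.25 + 6.25i - 2.25j + 5k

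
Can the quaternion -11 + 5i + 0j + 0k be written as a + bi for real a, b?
Yes. The quaternion -11 + 5i has j- and k-coefficients y = z = 0, so it lies in the complex subalgebra spanned by 1 and i.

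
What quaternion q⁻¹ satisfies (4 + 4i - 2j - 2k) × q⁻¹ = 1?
0.1 - 0.1i + 0.05j + 0.05k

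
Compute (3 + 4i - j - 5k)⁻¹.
0.0588 - 0.0784i + 0.0196j + 0.098k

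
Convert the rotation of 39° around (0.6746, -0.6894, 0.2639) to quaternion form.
0.9426 + 0.2252i - 0.2301j + 0.0881k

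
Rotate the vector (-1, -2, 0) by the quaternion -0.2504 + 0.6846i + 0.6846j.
(-1.937, -1.063, 0.343)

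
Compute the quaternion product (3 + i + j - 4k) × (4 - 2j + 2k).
22 - 2i - 4j - 12k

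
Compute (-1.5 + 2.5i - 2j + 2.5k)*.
-1.5 - 2.5i + 2j - 2.5k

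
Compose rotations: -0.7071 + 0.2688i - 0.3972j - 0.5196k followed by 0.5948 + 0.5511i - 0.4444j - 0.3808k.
-0.9431 - 0.1501i + 0.262j - 0.1392k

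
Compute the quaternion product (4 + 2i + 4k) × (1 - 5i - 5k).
34 - 18i - 10j - 16k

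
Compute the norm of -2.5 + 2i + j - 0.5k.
3.391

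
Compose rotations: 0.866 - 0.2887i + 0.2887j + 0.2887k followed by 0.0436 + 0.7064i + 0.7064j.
0.0378 + 0.8031i + 0.4204j + 0.4205k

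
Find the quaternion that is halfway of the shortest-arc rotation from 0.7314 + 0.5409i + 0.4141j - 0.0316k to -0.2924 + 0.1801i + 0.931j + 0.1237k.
0.276 + 0.4533i + 0.8456j + 0.0579k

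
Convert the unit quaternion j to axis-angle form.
axis = (0, 1, 0), θ = π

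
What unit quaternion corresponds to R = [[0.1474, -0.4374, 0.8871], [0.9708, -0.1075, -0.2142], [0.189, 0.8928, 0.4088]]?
0.6018 + 0.4599i + 0.29j + 0.585k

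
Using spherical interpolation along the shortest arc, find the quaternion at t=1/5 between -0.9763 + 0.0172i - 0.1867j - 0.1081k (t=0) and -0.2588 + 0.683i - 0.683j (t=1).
-0.9186 + 0.1869i - 0.3351j - 0.0945k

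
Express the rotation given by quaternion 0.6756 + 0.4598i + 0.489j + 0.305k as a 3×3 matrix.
[[0.3357, 0.0376, 0.9412], [0.8618, 0.3911, -0.323], [-0.3803, 0.9196, 0.0989]]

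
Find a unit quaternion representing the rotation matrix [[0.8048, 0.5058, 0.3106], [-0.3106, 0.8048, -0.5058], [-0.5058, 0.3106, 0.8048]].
0.9239 + 0.2209i + 0.2209j - 0.2209k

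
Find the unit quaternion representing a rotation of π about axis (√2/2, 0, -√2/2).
0.7071i - 0.7071k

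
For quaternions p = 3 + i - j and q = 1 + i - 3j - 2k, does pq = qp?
No: pq = -1 + 6i - 8j - 8k ≠ -1 + 2i - 12j - 4k = qp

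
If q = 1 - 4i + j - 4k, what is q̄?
1 + 4i - j + 4k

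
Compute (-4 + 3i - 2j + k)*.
-4 - 3i + 2j - k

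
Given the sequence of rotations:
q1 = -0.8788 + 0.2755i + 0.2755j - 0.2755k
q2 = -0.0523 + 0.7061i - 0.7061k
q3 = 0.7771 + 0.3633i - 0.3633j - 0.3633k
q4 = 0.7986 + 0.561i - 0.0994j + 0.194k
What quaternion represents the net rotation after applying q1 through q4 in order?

q2 · q1 = -0.3431 - 0.4404i - 0.0144j + 0.8295k
q3 · q2 · q1 = 0.1895 - 0.7735i - 0.0279j + 0.604k
q4 · q3 · q2 · q1 = 0.4653 - 0.566i - 0.53j + 0.4266k
0.4653 - 0.566i - 0.53j + 0.4266k


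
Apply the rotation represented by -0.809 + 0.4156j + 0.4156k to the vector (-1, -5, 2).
(-5.016, -1.909, -1.091)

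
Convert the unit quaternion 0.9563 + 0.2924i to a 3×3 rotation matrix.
[[1, 0, 0], [0, 0.829, -0.5592], [0, 0.5592, 0.829]]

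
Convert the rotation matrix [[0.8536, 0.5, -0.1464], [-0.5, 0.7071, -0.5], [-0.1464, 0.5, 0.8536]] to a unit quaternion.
0.9239 + 0.2706i - 0.2706k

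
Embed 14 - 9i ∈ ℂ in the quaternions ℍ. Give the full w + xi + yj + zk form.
14 - 9i + 0j + 0k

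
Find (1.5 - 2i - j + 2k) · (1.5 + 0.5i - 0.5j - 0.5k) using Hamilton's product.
3.75 - 0.75i - 2.25j + 3.75k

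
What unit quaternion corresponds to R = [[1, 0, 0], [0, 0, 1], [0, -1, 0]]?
0.7071 - 0.7071i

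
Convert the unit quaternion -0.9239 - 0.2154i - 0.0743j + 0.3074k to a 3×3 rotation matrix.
[[0.8, 0.6, 0.0049], [-0.536, 0.7182, -0.4437], [-0.2697, 0.3523, 0.8962]]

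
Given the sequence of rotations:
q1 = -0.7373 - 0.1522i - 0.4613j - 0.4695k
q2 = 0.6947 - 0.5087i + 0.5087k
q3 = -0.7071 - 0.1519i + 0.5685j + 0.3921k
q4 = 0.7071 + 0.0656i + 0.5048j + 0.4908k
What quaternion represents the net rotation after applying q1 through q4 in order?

q2 · q1 = -0.3508 + 0.504i - 0.6367j - 0.4666k
q3 · q2 · q1 = 0.8695 - 0.3187i + 0.3775j + 0.0026k
q4 · q3 · q2 · q1 = 0.4439 - 0.3523i + 0.5493j + 0.6142k
0.4439 - 0.3523i + 0.5493j + 0.6142k


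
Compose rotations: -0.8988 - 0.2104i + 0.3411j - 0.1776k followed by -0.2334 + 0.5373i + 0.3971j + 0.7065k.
0.3129 - 0.7453i - 0.4897j - 0.3267k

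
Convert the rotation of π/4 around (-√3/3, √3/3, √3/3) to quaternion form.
0.9239 - 0.2209i + 0.2209j + 0.2209k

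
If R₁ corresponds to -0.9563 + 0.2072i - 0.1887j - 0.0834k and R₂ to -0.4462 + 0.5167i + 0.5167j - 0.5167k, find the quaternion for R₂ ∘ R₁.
0.374 - 0.7272i - 0.4739j + 0.3268k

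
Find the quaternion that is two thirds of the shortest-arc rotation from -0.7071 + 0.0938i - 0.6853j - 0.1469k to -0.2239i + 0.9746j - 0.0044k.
-0.2605 + 0.1935i - 0.9445j - 0.051k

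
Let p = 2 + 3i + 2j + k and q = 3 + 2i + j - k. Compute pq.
-1 + 10i + 13j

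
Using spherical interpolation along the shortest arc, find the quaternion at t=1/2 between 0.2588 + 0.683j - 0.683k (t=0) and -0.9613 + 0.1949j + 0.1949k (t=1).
0.772 + 0.3089j - 0.5555k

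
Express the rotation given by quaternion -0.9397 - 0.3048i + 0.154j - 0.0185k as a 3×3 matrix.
[[0.9519, -0.1286, -0.2782], [-0.0591, 0.8135, -0.5785], [0.3007, 0.5671, 0.7668]]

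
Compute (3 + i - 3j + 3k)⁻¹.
0.1071 - 0.0357i + 0.1071j - 0.1071k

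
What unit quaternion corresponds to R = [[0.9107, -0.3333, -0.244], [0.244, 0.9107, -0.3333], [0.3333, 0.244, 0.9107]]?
0.9659 + 0.1494i - 0.1494j + 0.1494k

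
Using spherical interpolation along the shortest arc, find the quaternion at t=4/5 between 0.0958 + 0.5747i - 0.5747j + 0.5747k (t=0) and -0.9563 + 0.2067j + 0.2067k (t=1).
0.9172 + 0.1682i - 0.3604j - 0.0239k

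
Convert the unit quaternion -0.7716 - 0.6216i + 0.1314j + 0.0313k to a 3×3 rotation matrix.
[[0.9635, -0.1151, -0.2417], [-0.2117, 0.2253, -0.951], [0.1639, 0.9675, 0.1927]]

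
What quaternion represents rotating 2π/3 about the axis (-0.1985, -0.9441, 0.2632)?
0.5 - 0.1719i - 0.8176j + 0.2279k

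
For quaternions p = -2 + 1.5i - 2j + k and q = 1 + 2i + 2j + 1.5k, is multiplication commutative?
No: pq = -2.5 - 7.5i - 6.25j + 5k ≠ -2.5 + 2.5i - 5.75j - 9k = qp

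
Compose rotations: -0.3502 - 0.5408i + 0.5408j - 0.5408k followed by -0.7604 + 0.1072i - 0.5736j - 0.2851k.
0.4803 + 0.8381i + 0.0018j + 0.2588k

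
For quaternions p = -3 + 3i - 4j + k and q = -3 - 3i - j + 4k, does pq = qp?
No: pq = 10 - 15i - 30k ≠ 10 + 15i + 30j = qp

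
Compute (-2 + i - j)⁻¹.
-0.3333 - 0.1667i + 0.1667j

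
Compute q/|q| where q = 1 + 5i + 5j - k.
0.1387 + 0.6934i + 0.6934j - 0.1387k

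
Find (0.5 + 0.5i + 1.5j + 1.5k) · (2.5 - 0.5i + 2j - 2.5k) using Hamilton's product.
2.25 - 5.75i + 5.25j + 4.25k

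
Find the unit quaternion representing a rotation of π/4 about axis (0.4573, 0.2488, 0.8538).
0.9239 + 0.175i + 0.0952j + 0.3267k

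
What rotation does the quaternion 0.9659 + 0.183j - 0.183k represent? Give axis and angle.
axis = (0, √2/2, -√2/2), θ = π/6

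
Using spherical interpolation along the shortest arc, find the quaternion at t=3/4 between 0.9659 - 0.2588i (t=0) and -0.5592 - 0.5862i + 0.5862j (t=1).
0.77 + 0.4088i - 0.4899j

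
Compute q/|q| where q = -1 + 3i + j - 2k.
-0.2582 + 0.7746i + 0.2582j - 0.5164k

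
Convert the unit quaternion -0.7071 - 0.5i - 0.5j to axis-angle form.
axis = (-√2/2, -√2/2, 0), θ = 3π/2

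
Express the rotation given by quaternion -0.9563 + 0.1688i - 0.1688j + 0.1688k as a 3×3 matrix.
[[0.886, 0.2659, 0.3798], [-0.3798, 0.886, 0.2659], [-0.2659, -0.3798, 0.886]]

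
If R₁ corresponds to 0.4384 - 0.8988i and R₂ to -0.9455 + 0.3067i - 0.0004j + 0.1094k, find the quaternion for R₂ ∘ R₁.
-0.1388 + 0.9843i - 0.0985j + 0.0476k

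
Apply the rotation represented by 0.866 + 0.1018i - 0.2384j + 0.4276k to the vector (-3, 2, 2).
(-3.792, -1.609, 0.176)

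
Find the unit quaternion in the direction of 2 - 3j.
0.5547 - 0.8321j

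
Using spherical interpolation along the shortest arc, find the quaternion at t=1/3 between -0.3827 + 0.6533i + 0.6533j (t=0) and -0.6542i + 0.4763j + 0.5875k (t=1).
-0.3177 + 0.8493i + 0.3189j - 0.2756k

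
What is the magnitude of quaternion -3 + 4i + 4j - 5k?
√66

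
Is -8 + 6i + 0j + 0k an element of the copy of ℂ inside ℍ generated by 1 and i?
Yes. The quaternion -8 + 6i has j- and k-coefficients y = z = 0, so it lies in the complex subalgebra spanned by 1 and i.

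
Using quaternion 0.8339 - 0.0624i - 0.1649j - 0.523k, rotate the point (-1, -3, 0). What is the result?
(-3.077, -0.484, -0.546)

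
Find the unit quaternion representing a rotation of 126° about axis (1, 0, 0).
0.454 + 0.891i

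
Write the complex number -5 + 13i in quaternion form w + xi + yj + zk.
-5 + 13i + 0j + 0k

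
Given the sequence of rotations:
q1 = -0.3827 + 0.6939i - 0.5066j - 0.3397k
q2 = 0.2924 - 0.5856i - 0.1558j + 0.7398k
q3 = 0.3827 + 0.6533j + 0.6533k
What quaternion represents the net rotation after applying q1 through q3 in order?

q2 · q1 = 0.4668 + 0.8547i + 0.2259j + 0.0223k
q3 · q2 · q1 = 0.0165 + 0.1941i + 0.9498j - 0.2449k
0.0165 + 0.1941i + 0.9498j - 0.2449k


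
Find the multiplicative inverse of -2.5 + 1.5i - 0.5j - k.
-0.2564 - 0.1538i + 0.0513j + 0.1026k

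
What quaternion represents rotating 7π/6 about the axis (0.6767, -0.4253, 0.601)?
-0.2588 + 0.6536i - 0.4108j + 0.5805k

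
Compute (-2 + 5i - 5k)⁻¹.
-0.037 - 0.0926i + 0.0926k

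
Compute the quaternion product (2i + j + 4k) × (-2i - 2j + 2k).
-2 + 10i - 12j - 2k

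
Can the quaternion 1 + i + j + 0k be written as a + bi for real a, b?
No. The quaternion 1 + i + j has j-coefficient y = 1 and k-coefficient z = 0, not both zero, so it does not lie in the complex subalgebra spanned by 1 and i.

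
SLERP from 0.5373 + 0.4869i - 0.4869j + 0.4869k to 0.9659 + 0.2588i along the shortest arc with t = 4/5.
0.9319 + 0.3274i - 0.1103j + 0.1103k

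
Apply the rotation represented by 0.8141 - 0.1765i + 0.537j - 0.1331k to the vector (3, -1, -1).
(0.215, -2.266, -2.413)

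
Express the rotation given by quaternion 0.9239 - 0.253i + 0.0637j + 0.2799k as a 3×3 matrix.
[[0.8352, -0.5494, -0.0239], [0.485, 0.7153, 0.5032], [-0.2593, -0.4318, 0.8639]]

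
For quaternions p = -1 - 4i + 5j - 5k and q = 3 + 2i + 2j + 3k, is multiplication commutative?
No: pq = 10 + 11i + 15j - 36k ≠ 10 - 39i + 11j = qp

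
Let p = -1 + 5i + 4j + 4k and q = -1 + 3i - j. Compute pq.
-10 - 4i + 9j - 21k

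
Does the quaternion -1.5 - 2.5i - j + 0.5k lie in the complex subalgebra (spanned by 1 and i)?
No. The quaternion -1.5 - 2.5i - j + 0.5k has j-coefficient y = -1 and k-coefficient z = 0.5, not both zero, so it does not lie in the complex subalgebra spanned by 1 and i.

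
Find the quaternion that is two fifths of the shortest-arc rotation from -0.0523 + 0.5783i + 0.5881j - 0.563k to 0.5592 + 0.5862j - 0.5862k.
0.2153 + 0.3772i + 0.6451j - 0.6287k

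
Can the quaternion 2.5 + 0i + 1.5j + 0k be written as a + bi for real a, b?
No. The quaternion 2.5 + 1.5j has j-coefficient y = 1.5 and k-coefficient z = 0, not both zero, so it does not lie in the complex subalgebra spanned by 1 and i.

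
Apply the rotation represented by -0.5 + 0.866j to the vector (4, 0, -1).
(-1.134, 0, 3.964)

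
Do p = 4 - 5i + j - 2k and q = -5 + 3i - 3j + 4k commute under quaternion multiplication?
No: pq = 6 + 35i - 3j + 38k ≠ 6 + 39i - 31j + 14k = qp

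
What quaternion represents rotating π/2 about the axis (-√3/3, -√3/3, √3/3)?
0.7071 - 0.4082i - 0.4082j + 0.4082k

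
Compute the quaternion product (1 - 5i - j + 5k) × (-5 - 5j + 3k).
-25 + 47i + 15j + 3k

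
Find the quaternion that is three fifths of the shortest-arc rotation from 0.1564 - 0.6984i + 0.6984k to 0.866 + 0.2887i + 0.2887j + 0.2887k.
0.7487 - 0.1617i + 0.221j + 0.6037k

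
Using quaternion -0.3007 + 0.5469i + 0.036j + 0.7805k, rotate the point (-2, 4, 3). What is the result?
(4.973, -1.251, -1.644)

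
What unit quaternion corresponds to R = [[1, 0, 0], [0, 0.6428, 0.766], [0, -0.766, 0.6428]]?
0.9063 - 0.4226i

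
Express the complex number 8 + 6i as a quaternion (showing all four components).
8 + 6i + 0j + 0k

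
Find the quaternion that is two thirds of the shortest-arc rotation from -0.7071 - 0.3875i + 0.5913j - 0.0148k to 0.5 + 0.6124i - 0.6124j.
-0.5753 - 0.5429i + 0.6118j - 0.005k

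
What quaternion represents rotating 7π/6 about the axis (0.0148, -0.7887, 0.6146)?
-0.2588 + 0.0143i - 0.7618j + 0.5937k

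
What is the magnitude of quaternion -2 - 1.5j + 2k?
3.202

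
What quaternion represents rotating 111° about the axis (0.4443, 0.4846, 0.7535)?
0.5664 + 0.3662i + 0.3994j + 0.621k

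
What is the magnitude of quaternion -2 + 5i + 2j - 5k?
√58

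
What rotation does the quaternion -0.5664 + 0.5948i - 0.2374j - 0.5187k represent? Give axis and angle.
axis = (0.7217, -0.2881, -0.6294), θ = 249°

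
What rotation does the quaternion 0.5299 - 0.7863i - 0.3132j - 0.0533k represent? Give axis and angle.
axis = (-0.9272, -0.3693, -0.0628), θ = 116°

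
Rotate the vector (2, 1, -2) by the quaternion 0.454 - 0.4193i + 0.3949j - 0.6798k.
(-2.043, -1.86, -1.168)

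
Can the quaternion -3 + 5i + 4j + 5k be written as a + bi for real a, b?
No. The quaternion -3 + 5i + 4j + 5k has j-coefficient y = 4 and k-coefficient z = 5, not both zero, so it does not lie in the complex subalgebra spanned by 1 and i.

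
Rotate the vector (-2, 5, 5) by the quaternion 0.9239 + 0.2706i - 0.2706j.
(-4.939, 2.061, 5.036)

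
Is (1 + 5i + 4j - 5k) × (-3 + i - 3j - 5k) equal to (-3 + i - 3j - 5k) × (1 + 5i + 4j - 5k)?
No: pq = -21 - 49i + 5j - 9k ≠ -21 + 21i - 35j + 29k = qp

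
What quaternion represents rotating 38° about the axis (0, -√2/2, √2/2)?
0.9455 - 0.2302j + 0.2302k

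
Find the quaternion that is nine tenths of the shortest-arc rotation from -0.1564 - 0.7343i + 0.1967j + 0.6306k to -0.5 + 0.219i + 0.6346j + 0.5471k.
-0.4918 + 0.1135i + 0.624j + 0.5965k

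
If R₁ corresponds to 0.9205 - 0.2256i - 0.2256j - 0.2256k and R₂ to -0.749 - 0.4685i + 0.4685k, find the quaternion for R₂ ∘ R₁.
-0.6895 - 0.1566i - 0.0424j + 0.7059k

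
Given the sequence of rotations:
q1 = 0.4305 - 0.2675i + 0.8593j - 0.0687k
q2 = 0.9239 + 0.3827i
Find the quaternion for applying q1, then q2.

q2 · q1 = 0.5001 - 0.0824i + 0.8202j + 0.2654k
0.5001 - 0.0824i + 0.8202j + 0.2654k


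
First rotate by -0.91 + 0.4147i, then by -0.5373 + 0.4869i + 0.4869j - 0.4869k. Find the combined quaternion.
0.287 - 0.6659i - 0.645j + 0.2412k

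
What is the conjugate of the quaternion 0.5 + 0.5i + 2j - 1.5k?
0.5 - 0.5i - 2j + 1.5k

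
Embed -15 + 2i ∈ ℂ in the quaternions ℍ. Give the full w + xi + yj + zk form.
-15 + 2i + 0j + 0k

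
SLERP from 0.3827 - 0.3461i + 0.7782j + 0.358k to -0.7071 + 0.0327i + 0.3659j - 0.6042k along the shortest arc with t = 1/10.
0.4657 - 0.3372i + 0.6975j + 0.4277k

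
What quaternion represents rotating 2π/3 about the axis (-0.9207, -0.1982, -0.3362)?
0.5 - 0.7973i - 0.1716j - 0.2912k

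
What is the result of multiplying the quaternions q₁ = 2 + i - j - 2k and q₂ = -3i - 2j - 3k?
-5 - 7i + 5j - 11k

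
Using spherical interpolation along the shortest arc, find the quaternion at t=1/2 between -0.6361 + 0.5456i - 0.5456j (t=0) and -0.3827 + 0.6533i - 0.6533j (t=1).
-0.5151 + 0.6061i - 0.6061j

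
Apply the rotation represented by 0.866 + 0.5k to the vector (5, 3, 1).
(-0.098, 5.83, 1)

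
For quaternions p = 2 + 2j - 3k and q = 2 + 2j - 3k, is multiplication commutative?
Yes: pq = qp = -9 + 8j - 12k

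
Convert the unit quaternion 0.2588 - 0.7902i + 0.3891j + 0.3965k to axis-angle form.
axis = (-0.8181, 0.4028, 0.4105), θ = 5π/6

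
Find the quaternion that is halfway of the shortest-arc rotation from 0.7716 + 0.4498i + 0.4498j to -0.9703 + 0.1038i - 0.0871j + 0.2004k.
0.9334 + 0.1854i + 0.2877j - 0.1074k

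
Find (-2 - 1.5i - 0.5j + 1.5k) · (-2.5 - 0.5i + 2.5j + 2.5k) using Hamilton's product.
1.75 - 0.25i - 0.75j - 12.75k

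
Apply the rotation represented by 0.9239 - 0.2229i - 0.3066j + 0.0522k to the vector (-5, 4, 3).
(-5.641, 3.555, -2.354)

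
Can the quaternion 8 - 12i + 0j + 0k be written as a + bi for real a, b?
Yes. The quaternion 8 - 12i has j- and k-coefficients y = z = 0, so it lies in the complex subalgebra spanned by 1 and i.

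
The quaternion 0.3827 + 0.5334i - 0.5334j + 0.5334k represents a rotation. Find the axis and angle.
axis = (√3/3, -√3/3, √3/3), θ = 3π/4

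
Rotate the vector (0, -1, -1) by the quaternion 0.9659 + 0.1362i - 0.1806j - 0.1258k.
(0.189, -0.714, -1.206)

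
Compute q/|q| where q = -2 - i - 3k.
-0.5345 - 0.2673i - 0.8018k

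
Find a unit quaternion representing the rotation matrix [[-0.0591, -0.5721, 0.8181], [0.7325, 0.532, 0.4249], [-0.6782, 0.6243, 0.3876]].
0.682 + 0.0731i + 0.5485j + 0.4782k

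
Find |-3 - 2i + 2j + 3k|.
√26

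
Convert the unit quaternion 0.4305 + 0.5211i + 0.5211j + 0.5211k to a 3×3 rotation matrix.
[[-0.0862, 0.0944, 0.9918], [0.9918, -0.0862, 0.0944], [0.0944, 0.9918, -0.0862]]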